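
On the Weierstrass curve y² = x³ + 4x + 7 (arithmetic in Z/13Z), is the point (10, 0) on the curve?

no

y² = 0² ≡ 0; x³ + 4x + 7 = 1047 ≡ 7 (mod 13). 0 ≠ 7.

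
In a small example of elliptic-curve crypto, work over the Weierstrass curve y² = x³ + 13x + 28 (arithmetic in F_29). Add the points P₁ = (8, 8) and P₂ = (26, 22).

(11, 9)

(8, 8) + (26, 22). λ = (22 - 8)/(26 - 8) ≡ 14/18 mod 29. 18⁻¹ ≡ 21 (mod 29) since 18·21 = 378 ≡ 1, so λ ≡ 4.
  x = λ² - 8 - 26 = 16 - 34 ≡ 11; y = λ·(8 - 11) - 8 ≡ 9. → (11, 9)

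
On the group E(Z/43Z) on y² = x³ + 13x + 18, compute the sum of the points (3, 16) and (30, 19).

(27, 10)

(3, 16) + (30, 19). λ = (19 - 16)/(30 - 3) ≡ 3/27 mod 43. 27⁻¹ ≡ 8 (mod 43) since 27·8 = 216 ≡ 1, so λ ≡ 24.
  x = λ² - 3 - 30 = 576 - 33 ≡ 27; y = λ·(3 - 27) - 16 ≡ 10. → (27, 10)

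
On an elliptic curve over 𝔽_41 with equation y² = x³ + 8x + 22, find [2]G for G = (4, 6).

(32, 0)

tangent at (4, 6): λ = (3·4² + 8)/(2·6) ≡ 15/12. 12⁻¹ ≡ 24 (mod 41), so λ ≡ 15·24 ≡ 32.
  x = λ² - 4 - 4 = 1024 - 8 ≡ 32; y = λ·(4 - 32) - 6 ≡ 0. → (32, 0)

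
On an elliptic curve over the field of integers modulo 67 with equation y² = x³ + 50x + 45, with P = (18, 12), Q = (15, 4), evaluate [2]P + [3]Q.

(18, 12)

First 2P:
Repeated addition: build up to 2P.
2P: tangent at (18, 12): λ = (3·18² + 50)/(2·12) ≡ 17/24. 24⁻¹ ≡ 14 (mod 67) since 24·14 = 336 ≡ 1, so λ ≡ 17·14 ≡ 37.
  x = λ² - 18 - 18 = 1369 - 36 ≡ 60; y = λ·(18 - 60) - 12 ≡ 42. → (60, 42)
2P = (60, 42).
Next 3Q:
Repeated addition: build up to 3Q.
2Q: tangent at (15, 4): λ = (3·15² + 50)/(2·4) ≡ 55/8. 8⁻¹ ≡ 42 (mod 67) since 8·42 = 336 ≡ 1, so λ ≡ 55·42 ≡ 32.
  x = λ² - 15 - 15 = 1024 - 30 ≡ 56; y = λ·(15 - 56) - 4 ≡ 24. → (56, 24)
3Q: (56, 24) + (15, 4). λ = (4 - 24)/(15 - 56) ≡ 47/26 mod 67. 26⁻¹ ≡ 49 (mod 67) since 26·49 = 1274 ≡ 1, so λ ≡ 25.
  x = λ² - 56 - 15 = 625 - 71 ≡ 18; y = λ·(56 - 18) - 24 ≡ 55. → (18, 55)
3Q = (18, 55).
Finally 2P + 3Q:
(60, 42) + (18, 55). λ = (55 - 42)/(18 - 60) ≡ 13/25 mod 67. 25⁻¹ ≡ 59 (mod 67), so λ ≡ 30.
  x = λ² - 60 - 18 = 900 - 78 ≡ 18; y = λ·(60 - 18) - 42 ≡ 12. → (18, 12)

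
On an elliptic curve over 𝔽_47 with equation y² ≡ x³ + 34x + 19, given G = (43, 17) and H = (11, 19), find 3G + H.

First 3G:
Repeated addition: build up to 3G.
2G: tangent at (43, 17): λ = (3·43² + 34)/(2·17) ≡ 35/34. 34⁻¹ ≡ 18 (mod 47), so λ ≡ 35·18 ≡ 19.
  x = λ² - 43 - 43 = 361 - 86 ≡ 40; y = λ·(43 - 40) - 17 ≡ 40. → (40, 40)
3G: (40, 40) + (43, 17). λ = (17 - 40)/(43 - 40) ≡ 24/3 mod 47. 3⁻¹ ≡ 16 (mod 47), so λ ≡ 8.
  x = λ² - 40 - 43 = 64 - 83 ≡ 28; y = λ·(40 - 28) - 40 ≡ 9. → (28, 9)
3G = (28, 9).
Finally 3G + H:
(28, 9) + (11, 19). λ = (19 - 9)/(11 - 28) ≡ 10/30 mod 47. 30⁻¹ ≡ 11 (mod 47), so λ ≡ 16.
  x = λ² - 28 - 11 = 256 - 39 ≡ 29; y = λ·(28 - 29) - 9 ≡ 22. → (29, 22)

(29, 22)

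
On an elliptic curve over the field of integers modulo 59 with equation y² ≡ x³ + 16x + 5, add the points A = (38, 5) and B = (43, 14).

(38, 5) + (43, 14). λ = (14 - 5)/(43 - 38) ≡ 9/5 mod 59. 5⁻¹ ≡ 12 (mod 59) since 5·12 = 60 ≡ 1, so λ ≡ 49.
  x = λ² - 38 - 43 = 2401 - 81 ≡ 19; y = λ·(38 - 19) - 5 ≡ 41. → (19, 41)

(19, 41)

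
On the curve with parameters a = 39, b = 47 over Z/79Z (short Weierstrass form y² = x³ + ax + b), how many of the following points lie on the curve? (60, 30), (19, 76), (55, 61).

(60, 30): 30² ≡ 31, rhs ≡ 31 → on.
(19, 76): 76² ≡ 9, rhs ≡ 63 → off.
(55, 61): 61² ≡ 8, rhs ≡ 60 → off.

1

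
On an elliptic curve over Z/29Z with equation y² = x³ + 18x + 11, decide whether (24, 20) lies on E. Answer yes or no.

no

y² = 20² ≡ 23; x³ + 18x + 11 = 14267 ≡ 28 (mod 29). 23 ≠ 28.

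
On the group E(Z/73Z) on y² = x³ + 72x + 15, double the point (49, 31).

tangent at (49, 31): λ = (3·49² + 72)/(2·31) ≡ 48/62. 62⁻¹ ≡ 53 (mod 73) since 62·53 = 3286 ≡ 1, so λ ≡ 48·53 ≡ 62.
  x = λ² - 49 - 49 = 3844 - 98 ≡ 23; y = λ·(49 - 23) - 31 ≡ 48. → (23, 48)

(23, 48)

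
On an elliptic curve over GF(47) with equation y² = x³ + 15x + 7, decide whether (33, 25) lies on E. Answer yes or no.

y² = 25² ≡ 14; x³ + 15x + 7 = 36439 ≡ 14 (mod 47). 14 = 14.

yes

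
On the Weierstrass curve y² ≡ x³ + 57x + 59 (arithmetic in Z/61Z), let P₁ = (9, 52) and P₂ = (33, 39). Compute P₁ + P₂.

(9, 52) + (33, 39). λ = (39 - 52)/(33 - 9) ≡ 48/24 mod 61. 24⁻¹ ≡ 28 (mod 61) since 24·28 = 672 ≡ 1, so λ ≡ 2.
  x = λ² - 9 - 33 = 4 - 42 ≡ 23; y = λ·(9 - 23) - 52 ≡ 42. → (23, 42)

(23, 42)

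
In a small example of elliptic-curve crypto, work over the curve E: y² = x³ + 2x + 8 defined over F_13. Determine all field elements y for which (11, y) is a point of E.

3, 10

x³ + 2x + 8 = 1361 ≡ 9 (mod 13).
Square roots of 9 mod 13: 3 and 10 (since 3² = 9 ≡ 9).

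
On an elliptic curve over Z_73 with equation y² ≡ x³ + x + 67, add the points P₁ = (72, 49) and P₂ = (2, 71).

(72, 49) + (2, 71). λ = (71 - 49)/(2 - 72) ≡ 22/3 mod 73. 3⁻¹ ≡ 49 (mod 73) since 3·49 = 147 ≡ 1, so λ ≡ 56.
  x = λ² - 72 - 2 = 3136 - 74 ≡ 69; y = λ·(72 - 69) - 49 ≡ 46. → (69, 46)

(69, 46)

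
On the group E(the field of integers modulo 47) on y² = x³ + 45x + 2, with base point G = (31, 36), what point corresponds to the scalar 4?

Repeated addition: build up to 4G.
2G: tangent at (31, 36): λ = (3·31² + 45)/(2·36) ≡ 14/25. 25⁻¹ ≡ 32 (mod 47), so λ ≡ 14·32 ≡ 25.
  x = λ² - 31 - 31 = 625 - 62 ≡ 46; y = λ·(31 - 46) - 36 ≡ 12. → (46, 12)
3G: (46, 12) + (31, 36). λ = (36 - 12)/(31 - 46) ≡ 24/32 mod 47. 32⁻¹ ≡ 25 (mod 47), so λ ≡ 36.
  x = λ² - 46 - 31 = 1296 - 77 ≡ 44; y = λ·(46 - 44) - 12 ≡ 13. → (44, 13)
4G: (44, 13) + (31, 36). λ = (36 - 13)/(31 - 44) ≡ 23/34 mod 47. 34⁻¹ ≡ 18 (mod 47), so λ ≡ 38.
  x = λ² - 44 - 31 = 1444 - 75 ≡ 6; y = λ·(44 - 6) - 13 ≡ 21. → (6, 21)

(6, 21)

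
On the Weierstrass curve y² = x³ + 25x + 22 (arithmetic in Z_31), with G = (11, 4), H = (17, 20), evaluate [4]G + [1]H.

(4, 0)

First 4G:
Repeated addition: build up to 4G.
2G: tangent at (11, 4): λ = (3·11² + 25)/(2·4) ≡ 16/8. 8⁻¹ ≡ 4 (mod 31) since 8·4 = 32 ≡ 1, so λ ≡ 16·4 ≡ 2.
  x = λ² - 11 - 11 = 4 - 22 ≡ 13; y = λ·(11 - 13) - 4 ≡ 23. → (13, 23)
3G: (13, 23) + (11, 4). λ = (4 - 23)/(11 - 13) ≡ 12/29 mod 31. 29⁻¹ ≡ 15 (mod 31) since 29·15 = 435 ≡ 1, so λ ≡ 25.
  x = λ² - 13 - 11 = 625 - 24 ≡ 12; y = λ·(13 - 12) - 23 ≡ 2. → (12, 2)
4G: (12, 2) + (11, 4). λ = (4 - 2)/(11 - 12) ≡ 2/30 mod 31. 30⁻¹ ≡ 30 (mod 31) since 30·30 = 900 ≡ 1, so λ ≡ 29.
  x = λ² - 12 - 11 = 841 - 23 ≡ 12; y = λ·(12 - 12) - 2 ≡ 29. → (12, 29)
4G = (12, 29).
Finally 4G + H:
(12, 29) + (17, 20). λ = (20 - 29)/(17 - 12) ≡ 22/5 mod 31. 5⁻¹ ≡ 25 (mod 31), so λ ≡ 23.
  x = λ² - 12 - 17 = 529 - 29 ≡ 4; y = λ·(12 - 4) - 29 ≡ 0. → (4, 0)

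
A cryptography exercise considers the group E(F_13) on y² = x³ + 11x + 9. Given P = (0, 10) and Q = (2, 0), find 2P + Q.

(12, 6)

First 2P:
Repeated addition: build up to 2P.
2P: tangent at (0, 10): λ = (3·0² + 11)/(2·10) ≡ 11/7. 7⁻¹ ≡ 2 (mod 13), so λ ≡ 11·2 ≡ 9.
  x = λ² - 0 - 0 = 81 - 0 ≡ 3; y = λ·(0 - 3) - 10 ≡ 2. → (3, 2)
2P = (3, 2).
Finally 2P + Q:
(3, 2) + (2, 0). λ = (0 - 2)/(2 - 3) ≡ 11/12 mod 13. 12⁻¹ ≡ 12 (mod 13) since 12·12 = 144 ≡ 1, so λ ≡ 2.
  x = λ² - 3 - 2 = 4 - 5 ≡ 12; y = λ·(3 - 12) - 2 ≡ 6. → (12, 6)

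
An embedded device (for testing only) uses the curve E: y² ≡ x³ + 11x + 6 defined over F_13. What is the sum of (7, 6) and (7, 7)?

O

The two points share x = 7 and their y-coordinates satisfy 6 + 7 ≡ 0 (mod 13), so they are inverses. Their sum is ∞.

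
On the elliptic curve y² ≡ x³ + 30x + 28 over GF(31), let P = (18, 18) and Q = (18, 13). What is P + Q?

O

The two points share x = 18 and their y-coordinates satisfy 18 + 13 ≡ 0 (mod 31), so they are inverses. Their sum is ∞.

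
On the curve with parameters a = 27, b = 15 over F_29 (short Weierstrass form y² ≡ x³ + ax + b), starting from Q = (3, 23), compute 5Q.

(6, 25)

Repeated addition: build up to 5Q.
2Q: tangent at (3, 23): λ = (3·3² + 27)/(2·23) ≡ 25/17. 17⁻¹ ≡ 12 (mod 29) since 17·12 = 204 ≡ 1, so λ ≡ 25·12 ≡ 10.
  x = λ² - 3 - 3 = 100 - 6 ≡ 7; y = λ·(3 - 7) - 23 ≡ 24. → (7, 24)
3Q: (7, 24) + (3, 23). λ = (23 - 24)/(3 - 7) ≡ 28/25 mod 29. 25⁻¹ ≡ 7 (mod 29) since 25·7 = 175 ≡ 1, so λ ≡ 22.
  x = λ² - 7 - 3 = 484 - 10 ≡ 10; y = λ·(7 - 10) - 24 ≡ 26. → (10, 26)
4Q: (10, 26) + (3, 23). λ = (23 - 26)/(3 - 10) ≡ 26/22 mod 29. 22⁻¹ ≡ 4 (mod 29), so λ ≡ 17.
  x = λ² - 10 - 3 = 289 - 13 ≡ 15; y = λ·(10 - 15) - 26 ≡ 5. → (15, 5)
5Q: (15, 5) + (3, 23). λ = (23 - 5)/(3 - 15) ≡ 18/17 mod 29. 17⁻¹ ≡ 12 (mod 29), so λ ≡ 13.
  x = λ² - 15 - 3 = 169 - 18 ≡ 6; y = λ·(15 - 6) - 5 ≡ 25. → (6, 25)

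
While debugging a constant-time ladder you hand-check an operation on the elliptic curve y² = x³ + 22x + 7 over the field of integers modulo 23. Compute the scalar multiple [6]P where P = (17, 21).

(18, 5)

Double-and-add on 6 = (110)₂. Start with P = (17, 21) for the leading 1-bit.
double: tangent at (17, 21): λ = (3·17² + 22)/(2·21) ≡ 15/19. 19⁻¹ ≡ 17 (mod 23), so λ ≡ 15·17 ≡ 2.
  x = λ² - 17 - 17 = 4 - 34 ≡ 16; y = λ·(17 - 16) - 21 ≡ 4. → (16, 4)
add P: (16, 4) + (17, 21). λ = (21 - 4)/(17 - 16) ≡ 17/1 mod 23. 1⁻¹ ≡ 1 (mod 23) since 1·1 = 1 ≡ 1, so λ ≡ 17.
  x = λ² - 16 - 17 = 289 - 33 ≡ 3; y = λ·(16 - 3) - 4 ≡ 10. → (3, 10)
double: tangent at (3, 10): λ = (3·3² + 22)/(2·10) ≡ 3/20. 20⁻¹ ≡ 15 (mod 23), so λ ≡ 3·15 ≡ 22.
  x = λ² - 3 - 3 = 484 - 6 ≡ 18; y = λ·(3 - 18) - 10 ≡ 5. → (18, 5)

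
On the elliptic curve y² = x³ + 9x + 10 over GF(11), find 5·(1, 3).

Write G = (1, 3).
Repeated addition: build up to 5G.
2G: tangent at (1, 3): λ = (3·1² + 9)/(2·3) ≡ 1/6. 6⁻¹ ≡ 2 (mod 11), so λ ≡ 1·2 ≡ 2.
  x = λ² - 1 - 1 = 4 - 2 ≡ 2; y = λ·(1 - 2) - 3 ≡ 6. → (2, 6)
3G: (2, 6) + (1, 3). λ = (3 - 6)/(1 - 2) ≡ 8/10 mod 11. 10⁻¹ ≡ 10 (mod 11), so λ ≡ 3.
  x = λ² - 2 - 1 = 9 - 3 ≡ 6; y = λ·(2 - 6) - 6 ≡ 4. → (6, 4)
4G: (6, 4) + (1, 3). λ = (3 - 4)/(1 - 6) ≡ 10/6 mod 11. 6⁻¹ ≡ 2 (mod 11) since 6·2 = 12 ≡ 1, so λ ≡ 9.
  x = λ² - 6 - 1 = 81 - 7 ≡ 8; y = λ·(6 - 8) - 4 ≡ 0. → (8, 0)
5G: (8, 0) + (1, 3). λ = (3 - 0)/(1 - 8) ≡ 3/4 mod 11. 4⁻¹ ≡ 3 (mod 11), so λ ≡ 9.
  x = λ² - 8 - 1 = 81 - 9 ≡ 6; y = λ·(8 - 6) - 0 ≡ 7. → (6, 7)

(6, 7)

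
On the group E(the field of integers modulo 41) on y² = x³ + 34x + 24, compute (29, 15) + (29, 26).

The two points share x = 29 and their y-coordinates satisfy 15 + 26 ≡ 0 (mod 41), so they are inverses. Their sum is O.

O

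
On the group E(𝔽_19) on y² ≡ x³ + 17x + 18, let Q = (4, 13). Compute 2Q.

(3, 18)

tangent at (4, 13): λ = (3·4² + 17)/(2·13) ≡ 8/7. 7⁻¹ ≡ 11 (mod 19) since 7·11 = 77 ≡ 1, so λ ≡ 8·11 ≡ 12.
  x = λ² - 4 - 4 = 144 - 8 ≡ 3; y = λ·(4 - 3) - 13 ≡ 18. → (3, 18)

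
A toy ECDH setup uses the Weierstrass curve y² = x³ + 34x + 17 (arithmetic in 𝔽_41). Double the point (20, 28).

tangent at (20, 28): λ = (3·20² + 34)/(2·28) ≡ 4/15. 15⁻¹ ≡ 11 (mod 41), so λ ≡ 4·11 ≡ 3.
  x = λ² - 20 - 20 = 9 - 40 ≡ 10; y = λ·(20 - 10) - 28 ≡ 2. → (10, 2)

(10, 2)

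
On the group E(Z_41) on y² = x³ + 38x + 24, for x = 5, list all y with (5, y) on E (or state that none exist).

none

x³ + 38x + 24 = 339 ≡ 11 (mod 41).
11 is a non-residue mod 41; no y exists.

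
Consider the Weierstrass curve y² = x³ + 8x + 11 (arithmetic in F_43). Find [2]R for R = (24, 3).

(26, 6)

tangent at (24, 3): λ = (3·24² + 8)/(2·3) ≡ 16/6. 6⁻¹ ≡ 36 (mod 43), so λ ≡ 16·36 ≡ 17.
  x = λ² - 24 - 24 = 289 - 48 ≡ 26; y = λ·(24 - 26) - 3 ≡ 6. → (26, 6)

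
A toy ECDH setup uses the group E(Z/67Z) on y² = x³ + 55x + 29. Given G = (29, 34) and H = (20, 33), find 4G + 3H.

(34, 47)

First 4G:
Repeated addition: build up to 4G.
2G: tangent at (29, 34): λ = (3·29² + 55)/(2·34) ≡ 32/1. 1⁻¹ ≡ 1 (mod 67), so λ ≡ 32·1 ≡ 32.
  x = λ² - 29 - 29 = 1024 - 58 ≡ 28; y = λ·(29 - 28) - 34 ≡ 65. → (28, 65)
3G: (28, 65) + (29, 34). λ = (34 - 65)/(29 - 28) ≡ 36/1 mod 67. 1⁻¹ ≡ 1 (mod 67), so λ ≡ 36.
  x = λ² - 28 - 29 = 1296 - 57 ≡ 33; y = λ·(28 - 33) - 65 ≡ 23. → (33, 23)
4G: (33, 23) + (29, 34). λ = (34 - 23)/(29 - 33) ≡ 11/63 mod 67. 63⁻¹ ≡ 50 (mod 67), so λ ≡ 14.
  x = λ² - 33 - 29 = 196 - 62 ≡ 0; y = λ·(33 - 0) - 23 ≡ 37. → (0, 37)
4G = (0, 37).
Next 3H:
Repeated addition: build up to 3H.
2H: tangent at (20, 33): λ = (3·20² + 55)/(2·33) ≡ 49/66. 66⁻¹ ≡ 66 (mod 67) since 66·66 = 4356 ≡ 1, so λ ≡ 49·66 ≡ 18.
  x = λ² - 20 - 20 = 324 - 40 ≡ 16; y = λ·(20 - 16) - 33 ≡ 39. → (16, 39)
3H: (16, 39) + (20, 33). λ = (33 - 39)/(20 - 16) ≡ 61/4 mod 67. 4⁻¹ ≡ 17 (mod 67), so λ ≡ 32.
  x = λ² - 16 - 20 = 1024 - 36 ≡ 50; y = λ·(16 - 50) - 39 ≡ 12. → (50, 12)
3H = (50, 12).
Finally 4G + 3H:
(0, 37) + (50, 12). λ = (12 - 37)/(50 - 0) ≡ 42/50 mod 67. 50⁻¹ ≡ 63 (mod 67), so λ ≡ 33.
  x = λ² - 0 - 50 = 1089 - 50 ≡ 34; y = λ·(0 - 34) - 37 ≡ 47. → (34, 47)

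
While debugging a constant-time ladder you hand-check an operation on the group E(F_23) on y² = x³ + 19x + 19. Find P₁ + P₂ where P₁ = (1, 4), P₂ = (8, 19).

(1, 4) + (8, 19). λ = (19 - 4)/(8 - 1) ≡ 15/7 mod 23. 7⁻¹ ≡ 10 (mod 23), so λ ≡ 12.
  x = λ² - 1 - 8 = 144 - 9 ≡ 20; y = λ·(1 - 20) - 4 ≡ 21. → (20, 21)

(20, 21)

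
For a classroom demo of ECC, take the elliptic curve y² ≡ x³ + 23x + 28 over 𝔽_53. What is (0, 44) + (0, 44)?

tangent at (0, 44): λ = (3·0² + 23)/(2·44) ≡ 23/35. 35⁻¹ ≡ 50 (mod 53), so λ ≡ 23·50 ≡ 37.
  x = λ² - 0 - 0 = 1369 - 0 ≡ 44; y = λ·(0 - 44) - 44 ≡ 24. → (44, 24)

(44, 24)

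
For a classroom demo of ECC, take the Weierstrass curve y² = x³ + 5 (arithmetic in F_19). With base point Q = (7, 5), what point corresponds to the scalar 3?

(0, 10)

Repeated addition: build up to 3Q.
2Q: tangent at (7, 5): λ = (3·7² + 0)/(2·5) ≡ 14/10. 10⁻¹ ≡ 2 (mod 19) since 10·2 = 20 ≡ 1, so λ ≡ 14·2 ≡ 9.
  x = λ² - 7 - 7 = 81 - 14 ≡ 10; y = λ·(7 - 10) - 5 ≡ 6. → (10, 6)
3Q: (10, 6) + (7, 5). λ = (5 - 6)/(7 - 10) ≡ 18/16 mod 19. 16⁻¹ ≡ 6 (mod 19), so λ ≡ 13.
  x = λ² - 10 - 7 = 169 - 17 ≡ 0; y = λ·(10 - 0) - 6 ≡ 10. → (0, 10)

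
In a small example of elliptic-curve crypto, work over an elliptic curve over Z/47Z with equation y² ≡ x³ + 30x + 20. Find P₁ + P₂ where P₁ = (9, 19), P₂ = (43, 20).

(9, 19) + (43, 20). λ = (20 - 19)/(43 - 9) ≡ 1/34 mod 47. 34⁻¹ ≡ 18 (mod 47) since 34·18 = 612 ≡ 1, so λ ≡ 18.
  x = λ² - 9 - 43 = 324 - 52 ≡ 37; y = λ·(9 - 37) - 19 ≡ 41. → (37, 41)

(37, 41)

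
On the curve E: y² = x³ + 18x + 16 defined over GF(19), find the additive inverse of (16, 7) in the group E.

-(16, 7) = (16, -7 mod 19) = (16, 12).

(16, 12)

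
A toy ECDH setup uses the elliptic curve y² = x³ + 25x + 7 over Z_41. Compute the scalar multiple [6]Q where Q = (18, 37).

Repeated addition: build up to 6Q.
2Q: tangent at (18, 37): λ = (3·18² + 25)/(2·37) ≡ 13/33. 33⁻¹ ≡ 5 (mod 41), so λ ≡ 13·5 ≡ 24.
  x = λ² - 18 - 18 = 576 - 36 ≡ 7; y = λ·(18 - 7) - 37 ≡ 22. → (7, 22)
3Q: (7, 22) + (18, 37). λ = (37 - 22)/(18 - 7) ≡ 15/11 mod 41. 11⁻¹ ≡ 15 (mod 41), so λ ≡ 20.
  x = λ² - 7 - 18 = 400 - 25 ≡ 6; y = λ·(7 - 6) - 22 ≡ 39. → (6, 39)
4Q: (6, 39) + (18, 37). λ = (37 - 39)/(18 - 6) ≡ 39/12 mod 41. 12⁻¹ ≡ 24 (mod 41) since 12·24 = 288 ≡ 1, so λ ≡ 34.
  x = λ² - 6 - 18 = 1156 - 24 ≡ 25; y = λ·(6 - 25) - 39 ≡ 12. → (25, 12)
5Q: (25, 12) + (18, 37). λ = (37 - 12)/(18 - 25) ≡ 25/34 mod 41. 34⁻¹ ≡ 35 (mod 41), so λ ≡ 14.
  x = λ² - 25 - 18 = 196 - 43 ≡ 30; y = λ·(25 - 30) - 12 ≡ 0. → (30, 0)
6Q: (30, 0) + (18, 37). λ = (37 - 0)/(18 - 30) ≡ 37/29 mod 41. 29⁻¹ ≡ 17 (mod 41), so λ ≡ 14.
  x = λ² - 30 - 18 = 196 - 48 ≡ 25; y = λ·(30 - 25) - 0 ≡ 29. → (25, 29)

(25, 29)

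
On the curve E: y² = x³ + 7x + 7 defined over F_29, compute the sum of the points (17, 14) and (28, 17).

(17, 14) + (28, 17). λ = (17 - 14)/(28 - 17) ≡ 3/11 mod 29. 11⁻¹ ≡ 8 (mod 29), so λ ≡ 24.
  x = λ² - 17 - 28 = 576 - 45 ≡ 9; y = λ·(17 - 9) - 14 ≡ 4. → (9, 4)

(9, 4)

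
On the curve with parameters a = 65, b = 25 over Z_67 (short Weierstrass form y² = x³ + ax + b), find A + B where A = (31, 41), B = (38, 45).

(12, 56)

(31, 41) + (38, 45). λ = (45 - 41)/(38 - 31) ≡ 4/7 mod 67. 7⁻¹ ≡ 48 (mod 67) since 7·48 = 336 ≡ 1, so λ ≡ 58.
  x = λ² - 31 - 38 = 3364 - 69 ≡ 12; y = λ·(31 - 12) - 41 ≡ 56. → (12, 56)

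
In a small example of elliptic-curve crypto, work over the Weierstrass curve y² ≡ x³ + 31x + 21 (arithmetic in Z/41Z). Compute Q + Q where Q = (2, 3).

tangent at (2, 3): λ = (3·2² + 31)/(2·3) ≡ 2/6. 6⁻¹ ≡ 7 (mod 41) since 6·7 = 42 ≡ 1, so λ ≡ 2·7 ≡ 14.
  x = λ² - 2 - 2 = 196 - 4 ≡ 28; y = λ·(2 - 28) - 3 ≡ 2. → (28, 2)

(28, 2)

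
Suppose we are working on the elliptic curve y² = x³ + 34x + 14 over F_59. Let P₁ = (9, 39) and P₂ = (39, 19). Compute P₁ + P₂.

(18, 26)

(9, 39) + (39, 19). λ = (19 - 39)/(39 - 9) ≡ 39/30 mod 59. 30⁻¹ ≡ 2 (mod 59) since 30·2 = 60 ≡ 1, so λ ≡ 19.
  x = λ² - 9 - 39 = 361 - 48 ≡ 18; y = λ·(9 - 18) - 39 ≡ 26. → (18, 26)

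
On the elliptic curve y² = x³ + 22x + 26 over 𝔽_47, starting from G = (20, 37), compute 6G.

Double-and-add on 6 = (110)₂. Start with G = (20, 37) for the leading 1-bit.
double: tangent at (20, 37): λ = (3·20² + 22)/(2·37) ≡ 0/27. 27⁻¹ ≡ 7 (mod 47), so λ ≡ 0·7 ≡ 0.
  x = λ² - 20 - 20 = 0 - 40 ≡ 7; y = λ·(20 - 7) - 37 ≡ 10. → (7, 10)
add G: (7, 10) + (20, 37). λ = (37 - 10)/(20 - 7) ≡ 27/13 mod 47. 13⁻¹ ≡ 29 (mod 47) since 13·29 = 377 ≡ 1, so λ ≡ 31.
  x = λ² - 7 - 20 = 961 - 27 ≡ 41; y = λ·(7 - 41) - 10 ≡ 17. → (41, 17)
double: tangent at (41, 17): λ = (3·41² + 22)/(2·17) ≡ 36/34. 34⁻¹ ≡ 18 (mod 47), so λ ≡ 36·18 ≡ 37.
  x = λ² - 41 - 41 = 1369 - 82 ≡ 18; y = λ·(41 - 18) - 17 ≡ 35. → (18, 35)

(18, 35)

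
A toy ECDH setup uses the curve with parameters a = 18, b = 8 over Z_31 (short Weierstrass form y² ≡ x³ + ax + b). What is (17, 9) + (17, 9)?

tangent at (17, 9): λ = (3·17² + 18)/(2·9) ≡ 17/18. 18⁻¹ ≡ 19 (mod 31) since 18·19 = 342 ≡ 1, so λ ≡ 17·19 ≡ 13.
  x = λ² - 17 - 17 = 169 - 34 ≡ 11; y = λ·(17 - 11) - 9 ≡ 7. → (11, 7)

(11, 7)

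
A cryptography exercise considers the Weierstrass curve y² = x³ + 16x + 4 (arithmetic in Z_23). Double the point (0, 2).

(16, 3)

tangent at (0, 2): λ = (3·0² + 16)/(2·2) ≡ 16/4. 4⁻¹ ≡ 6 (mod 23), so λ ≡ 16·6 ≡ 4.
  x = λ² - 0 - 0 = 16 - 0 ≡ 16; y = λ·(0 - 16) - 2 ≡ 3. → (16, 3)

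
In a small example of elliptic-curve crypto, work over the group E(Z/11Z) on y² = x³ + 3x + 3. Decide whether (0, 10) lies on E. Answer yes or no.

y² = 10² ≡ 1; x³ + 3x + 3 = 3 ≡ 3 (mod 11). 1 ≠ 3.

no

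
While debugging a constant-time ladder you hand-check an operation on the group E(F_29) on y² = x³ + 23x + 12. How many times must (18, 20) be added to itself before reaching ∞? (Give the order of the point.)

6

2P: tangent at (18, 20): λ = (3·18² + 23)/(2·20) ≡ 9/11. 11⁻¹ ≡ 8 (mod 29) since 11·8 = 88 ≡ 1, so λ ≡ 9·8 ≡ 14.
  x = λ² - 18 - 18 = 196 - 36 ≡ 15; y = λ·(18 - 15) - 20 ≡ 22. → (15, 22)
3P: (15, 22) + (18, 20). λ = (20 - 22)/(18 - 15) ≡ 27/3 mod 29. 3⁻¹ ≡ 10 (mod 29), so λ ≡ 9.
  x = λ² - 15 - 18 = 81 - 33 ≡ 19; y = λ·(15 - 19) - 22 ≡ 0. → (19, 0)
4P: (19, 0) + (18, 20). λ = (20 - 0)/(18 - 19) ≡ 20/28 mod 29. 28⁻¹ ≡ 28 (mod 29), so λ ≡ 9.
  x = λ² - 19 - 18 = 81 - 37 ≡ 15; y = λ·(19 - 15) - 0 ≡ 7. → (15, 7)
5P: (15, 7) + (18, 20). λ = (20 - 7)/(18 - 15) ≡ 13/3 mod 29. 3⁻¹ ≡ 10 (mod 29), so λ ≡ 14.
  x = λ² - 15 - 18 = 196 - 33 ≡ 18; y = λ·(15 - 18) - 7 ≡ 9. → (18, 9)
6P: (18, 9) + (18, 20): same x and y₁ ≡ -y₂, so the sum is ∞.
6P = ∞, so the order is 6.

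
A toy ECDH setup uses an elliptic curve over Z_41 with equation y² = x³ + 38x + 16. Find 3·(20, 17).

(22, 15)

Write G = (20, 17).
Repeated addition: build up to 3G.
2G: tangent at (20, 17): λ = (3·20² + 38)/(2·17) ≡ 8/34. 34⁻¹ ≡ 35 (mod 41) since 34·35 = 1190 ≡ 1, so λ ≡ 8·35 ≡ 34.
  x = λ² - 20 - 20 = 1156 - 40 ≡ 9; y = λ·(20 - 9) - 17 ≡ 29. → (9, 29)
3G: (9, 29) + (20, 17). λ = (17 - 29)/(20 - 9) ≡ 29/11 mod 41. 11⁻¹ ≡ 15 (mod 41), so λ ≡ 25.
  x = λ² - 9 - 20 = 625 - 29 ≡ 22; y = λ·(9 - 22) - 29 ≡ 15. → (22, 15)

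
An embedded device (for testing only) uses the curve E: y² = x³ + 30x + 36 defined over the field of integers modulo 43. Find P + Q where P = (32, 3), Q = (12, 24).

(23, 37)

(32, 3) + (12, 24). λ = (24 - 3)/(12 - 32) ≡ 21/23 mod 43. 23⁻¹ ≡ 15 (mod 43), so λ ≡ 14.
  x = λ² - 32 - 12 = 196 - 44 ≡ 23; y = λ·(32 - 23) - 3 ≡ 37. → (23, 37)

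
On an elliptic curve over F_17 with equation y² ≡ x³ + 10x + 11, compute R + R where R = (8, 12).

tangent at (8, 12): λ = (3·8² + 10)/(2·12) ≡ 15/7. 7⁻¹ ≡ 5 (mod 17) since 7·5 = 35 ≡ 1, so λ ≡ 15·5 ≡ 7.
  x = λ² - 8 - 8 = 49 - 16 ≡ 16; y = λ·(8 - 16) - 12 ≡ 0. → (16, 0)

(16, 0)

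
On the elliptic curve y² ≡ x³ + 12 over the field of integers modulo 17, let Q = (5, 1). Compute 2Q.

(15, 15)

tangent at (5, 1): λ = (3·5² + 0)/(2·1) ≡ 7/2. 2⁻¹ ≡ 9 (mod 17), so λ ≡ 7·9 ≡ 12.
  x = λ² - 5 - 5 = 144 - 10 ≡ 15; y = λ·(5 - 15) - 1 ≡ 15. → (15, 15)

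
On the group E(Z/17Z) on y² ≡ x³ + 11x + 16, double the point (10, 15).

tangent at (10, 15): λ = (3·10² + 11)/(2·15) ≡ 5/13. 13⁻¹ ≡ 4 (mod 17), so λ ≡ 5·4 ≡ 3.
  x = λ² - 10 - 10 = 9 - 20 ≡ 6; y = λ·(10 - 6) - 15 ≡ 14. → (6, 14)

(6, 14)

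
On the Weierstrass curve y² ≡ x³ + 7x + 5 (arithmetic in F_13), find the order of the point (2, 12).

5

2P: tangent at (2, 12): λ = (3·2² + 7)/(2·12) ≡ 6/11. 11⁻¹ ≡ 6 (mod 13) since 11·6 = 66 ≡ 1, so λ ≡ 6·6 ≡ 10.
  x = λ² - 2 - 2 = 100 - 4 ≡ 5; y = λ·(2 - 5) - 12 ≡ 10. → (5, 10)
3P: (5, 10) + (2, 12). λ = (12 - 10)/(2 - 5) ≡ 2/10 mod 13. 10⁻¹ ≡ 4 (mod 13) since 10·4 = 40 ≡ 1, so λ ≡ 8.
  x = λ² - 5 - 2 = 64 - 7 ≡ 5; y = λ·(5 - 5) - 10 ≡ 3. → (5, 3)
4P: (5, 3) + (2, 12). λ = (12 - 3)/(2 - 5) ≡ 9/10 mod 13. 10⁻¹ ≡ 4 (mod 13), so λ ≡ 10.
  x = λ² - 5 - 2 = 100 - 7 ≡ 2; y = λ·(5 - 2) - 3 ≡ 1. → (2, 1)
5P: (2, 1) + (2, 12): same x and y₁ ≡ -y₂, so the sum is O.
5P = O, so the order is 5.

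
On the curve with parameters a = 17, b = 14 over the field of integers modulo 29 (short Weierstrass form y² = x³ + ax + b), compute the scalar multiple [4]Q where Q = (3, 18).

Repeated addition: build up to 4Q.
2Q: tangent at (3, 18): λ = (3·3² + 17)/(2·18) ≡ 15/7. 7⁻¹ ≡ 25 (mod 29), so λ ≡ 15·25 ≡ 27.
  x = λ² - 3 - 3 = 729 - 6 ≡ 27; y = λ·(3 - 27) - 18 ≡ 1. → (27, 1)
3Q: (27, 1) + (3, 18). λ = (18 - 1)/(3 - 27) ≡ 17/5 mod 29. 5⁻¹ ≡ 6 (mod 29), so λ ≡ 15.
  x = λ² - 27 - 3 = 225 - 30 ≡ 21; y = λ·(27 - 21) - 1 ≡ 2. → (21, 2)
4Q: (21, 2) + (3, 18). λ = (18 - 2)/(3 - 21) ≡ 16/11 mod 29. 11⁻¹ ≡ 8 (mod 29), so λ ≡ 12.
  x = λ² - 21 - 3 = 144 - 24 ≡ 4; y = λ·(21 - 4) - 2 ≡ 28. → (4, 28)

(4, 28)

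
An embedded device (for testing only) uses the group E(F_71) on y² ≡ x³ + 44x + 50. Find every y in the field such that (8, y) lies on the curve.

none

x³ + 44x + 50 = 914 ≡ 62 (mod 71).
62 is a non-residue mod 71; no y exists.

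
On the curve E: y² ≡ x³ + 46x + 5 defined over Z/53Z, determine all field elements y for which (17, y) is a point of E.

x³ + 46x + 5 = 5700 ≡ 29 (mod 53).
Square roots of 29 mod 53: 20 and 33 (since 20² = 400 ≡ 29).

20, 33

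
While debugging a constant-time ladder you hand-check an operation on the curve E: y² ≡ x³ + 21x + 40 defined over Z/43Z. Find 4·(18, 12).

Write Q = (18, 12).
Double-and-add on 4 = (100)₂. Start with Q = (18, 12) for the leading 1-bit.
double: tangent at (18, 12): λ = (3·18² + 21)/(2·12) ≡ 4/24. 24⁻¹ ≡ 9 (mod 43), so λ ≡ 4·9 ≡ 36.
  x = λ² - 18 - 18 = 1296 - 36 ≡ 13; y = λ·(18 - 13) - 12 ≡ 39. → (13, 39)
double: tangent at (13, 39): λ = (3·13² + 21)/(2·39) ≡ 12/35. 35⁻¹ ≡ 16 (mod 43) since 35·16 = 560 ≡ 1, so λ ≡ 12·16 ≡ 20.
  x = λ² - 13 - 13 = 400 - 26 ≡ 30; y = λ·(13 - 30) - 39 ≡ 8. → (30, 8)

(30, 8)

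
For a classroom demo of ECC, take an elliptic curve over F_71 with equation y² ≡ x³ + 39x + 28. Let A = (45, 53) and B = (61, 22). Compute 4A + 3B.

(41, 20)

First 4A:
Repeated addition: build up to 4A.
2A: tangent at (45, 53): λ = (3·45² + 39)/(2·53) ≡ 8/35. 35⁻¹ ≡ 69 (mod 71), so λ ≡ 8·69 ≡ 55.
  x = λ² - 45 - 45 = 3025 - 90 ≡ 24; y = λ·(45 - 24) - 53 ≡ 37. → (24, 37)
3A: (24, 37) + (45, 53). λ = (53 - 37)/(45 - 24) ≡ 16/21 mod 71. 21⁻¹ ≡ 44 (mod 71) since 21·44 = 924 ≡ 1, so λ ≡ 65.
  x = λ² - 24 - 45 = 4225 - 69 ≡ 38; y = λ·(24 - 38) - 37 ≡ 47. → (38, 47)
4A: (38, 47) + (45, 53). λ = (53 - 47)/(45 - 38) ≡ 6/7 mod 71. 7⁻¹ ≡ 61 (mod 71) since 7·61 = 427 ≡ 1, so λ ≡ 11.
  x = λ² - 38 - 45 = 121 - 83 ≡ 38; y = λ·(38 - 38) - 47 ≡ 24. → (38, 24)
4A = (38, 24).
Next 3B:
Repeated addition: build up to 3B.
2B: tangent at (61, 22): λ = (3·61² + 39)/(2·22) ≡ 55/44. 44⁻¹ ≡ 21 (mod 71), so λ ≡ 55·21 ≡ 19.
  x = λ² - 61 - 61 = 361 - 122 ≡ 26; y = λ·(61 - 26) - 22 ≡ 4. → (26, 4)
3B: (26, 4) + (61, 22). λ = (22 - 4)/(61 - 26) ≡ 18/35 mod 71. 35⁻¹ ≡ 69 (mod 71) since 35·69 = 2415 ≡ 1, so λ ≡ 35.
  x = λ² - 26 - 61 = 1225 - 87 ≡ 2; y = λ·(26 - 2) - 4 ≡ 55. → (2, 55)
3B = (2, 55).
Finally 4A + 3B:
(38, 24) + (2, 55). λ = (55 - 24)/(2 - 38) ≡ 31/35 mod 71. 35⁻¹ ≡ 69 (mod 71), so λ ≡ 9.
  x = λ² - 38 - 2 = 81 - 40 ≡ 41; y = λ·(38 - 41) - 24 ≡ 20. → (41, 20)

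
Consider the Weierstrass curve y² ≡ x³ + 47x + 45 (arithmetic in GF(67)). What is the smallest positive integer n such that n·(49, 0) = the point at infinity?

2P: (49, 0) + (49, 0): same x and y₁ ≡ -y₂, so the sum is the point at infinity.
2P = the point at infinity, so the order is 2.

2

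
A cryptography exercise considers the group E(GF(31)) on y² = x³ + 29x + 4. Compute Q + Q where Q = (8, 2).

(16, 21)

tangent at (8, 2): λ = (3·8² + 29)/(2·2) ≡ 4/4. 4⁻¹ ≡ 8 (mod 31) since 4·8 = 32 ≡ 1, so λ ≡ 4·8 ≡ 1.
  x = λ² - 8 - 8 = 1 - 16 ≡ 16; y = λ·(8 - 16) - 2 ≡ 21. → (16, 21)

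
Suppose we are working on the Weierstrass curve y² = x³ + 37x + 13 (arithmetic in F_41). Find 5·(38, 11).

(7, 0)

Write G = (38, 11).
Double-and-add on 5 = (101)₂. Start with G = (38, 11) for the leading 1-bit.
double: tangent at (38, 11): λ = (3·38² + 37)/(2·11) ≡ 23/22. 22⁻¹ ≡ 28 (mod 41) since 22·28 = 616 ≡ 1, so λ ≡ 23·28 ≡ 29.
  x = λ² - 38 - 38 = 841 - 76 ≡ 27; y = λ·(38 - 27) - 11 ≡ 21. → (27, 21)
double: tangent at (27, 21): λ = (3·27² + 37)/(2·21) ≡ 10/1. 1⁻¹ ≡ 1 (mod 41), so λ ≡ 10·1 ≡ 10.
  x = λ² - 27 - 27 = 100 - 54 ≡ 5; y = λ·(27 - 5) - 21 ≡ 35. → (5, 35)
add G: (5, 35) + (38, 11). λ = (11 - 35)/(38 - 5) ≡ 17/33 mod 41. 33⁻¹ ≡ 5 (mod 41) since 33·5 = 165 ≡ 1, so λ ≡ 3.
  x = λ² - 5 - 38 = 9 - 43 ≡ 7; y = λ·(5 - 7) - 35 ≡ 0. → (7, 0)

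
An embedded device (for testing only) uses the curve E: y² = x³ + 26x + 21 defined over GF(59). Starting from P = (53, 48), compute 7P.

(53, 48)

Repeated addition: build up to 7P.
2P: tangent at (53, 48): λ = (3·53² + 26)/(2·48) ≡ 16/37. 37⁻¹ ≡ 8 (mod 59), so λ ≡ 16·8 ≡ 10.
  x = λ² - 53 - 53 = 100 - 106 ≡ 53; y = λ·(53 - 53) - 48 ≡ 11. → (53, 11)
3P: (53, 11) + (53, 48): same x and y₁ ≡ -y₂, so the sum is O.
4P: O + (53, 48) = (53, 48) (identity).
5P: tangent at (53, 48): λ = (3·53² + 26)/(2·48) ≡ 16/37. 37⁻¹ ≡ 8 (mod 59) since 37·8 = 296 ≡ 1, so λ ≡ 16·8 ≡ 10.
  x = λ² - 53 - 53 = 100 - 106 ≡ 53; y = λ·(53 - 53) - 48 ≡ 11. → (53, 11)
6P: (53, 11) + (53, 48): same x and y₁ ≡ -y₂, so the sum is O.
7P: O + (53, 48) = (53, 48) (identity).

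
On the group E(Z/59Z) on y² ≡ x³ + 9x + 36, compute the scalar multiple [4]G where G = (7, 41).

Repeated addition: build up to 4G.
2G: tangent at (7, 41): λ = (3·7² + 9)/(2·41) ≡ 38/23. 23⁻¹ ≡ 18 (mod 59), so λ ≡ 38·18 ≡ 35.
  x = λ² - 7 - 7 = 1225 - 14 ≡ 31; y = λ·(7 - 31) - 41 ≡ 4. → (31, 4)
3G: (31, 4) + (7, 41). λ = (41 - 4)/(7 - 31) ≡ 37/35 mod 59. 35⁻¹ ≡ 27 (mod 59), so λ ≡ 55.
  x = λ² - 31 - 7 = 3025 - 38 ≡ 37; y = λ·(31 - 37) - 4 ≡ 20. → (37, 20)
4G: (37, 20) + (7, 41). λ = (41 - 20)/(7 - 37) ≡ 21/29 mod 59. 29⁻¹ ≡ 57 (mod 59), so λ ≡ 17.
  x = λ² - 37 - 7 = 289 - 44 ≡ 9; y = λ·(37 - 9) - 20 ≡ 43. → (9, 43)

(9, 43)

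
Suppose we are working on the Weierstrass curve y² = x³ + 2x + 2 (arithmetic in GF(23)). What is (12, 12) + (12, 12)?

tangent at (12, 12): λ = (3·12² + 2)/(2·12) ≡ 20/1. 1⁻¹ ≡ 1 (mod 23) since 1·1 = 1 ≡ 1, so λ ≡ 20·1 ≡ 20.
  x = λ² - 12 - 12 = 400 - 24 ≡ 8; y = λ·(12 - 8) - 12 ≡ 22. → (8, 22)

(8, 22)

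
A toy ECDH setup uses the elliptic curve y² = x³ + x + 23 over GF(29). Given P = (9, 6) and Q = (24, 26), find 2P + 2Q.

(26, 15)

First 2P:
Repeated addition: build up to 2P.
2P: tangent at (9, 6): λ = (3·9² + 1)/(2·6) ≡ 12/12. 12⁻¹ ≡ 17 (mod 29), so λ ≡ 12·17 ≡ 1.
  x = λ² - 9 - 9 = 1 - 18 ≡ 12; y = λ·(9 - 12) - 6 ≡ 20. → (12, 20)
2P = (12, 20).
Next 2Q:
Repeated addition: build up to 2Q.
2Q: tangent at (24, 26): λ = (3·24² + 1)/(2·26) ≡ 18/23. 23⁻¹ ≡ 24 (mod 29), so λ ≡ 18·24 ≡ 26.
  x = λ² - 24 - 24 = 676 - 48 ≡ 19; y = λ·(24 - 19) - 26 ≡ 17. → (19, 17)
2Q = (19, 17).
Finally 2P + 2Q:
(12, 20) + (19, 17). λ = (17 - 20)/(19 - 12) ≡ 26/7 mod 29. 7⁻¹ ≡ 25 (mod 29), so λ ≡ 12.
  x = λ² - 12 - 19 = 144 - 31 ≡ 26; y = λ·(12 - 26) - 20 ≡ 15. → (26, 15)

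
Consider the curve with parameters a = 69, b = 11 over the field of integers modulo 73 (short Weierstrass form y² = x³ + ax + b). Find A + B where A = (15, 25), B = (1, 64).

(48, 20)

(15, 25) + (1, 64). λ = (64 - 25)/(1 - 15) ≡ 39/59 mod 73. 59⁻¹ ≡ 26 (mod 73) since 59·26 = 1534 ≡ 1, so λ ≡ 65.
  x = λ² - 15 - 1 = 4225 - 16 ≡ 48; y = λ·(15 - 48) - 25 ≡ 20. → (48, 20)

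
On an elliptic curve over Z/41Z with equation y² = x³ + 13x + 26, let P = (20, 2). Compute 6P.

Double-and-add on 6 = (110)₂. Start with P = (20, 2) for the leading 1-bit.
double: tangent at (20, 2): λ = (3·20² + 13)/(2·2) ≡ 24/4. 4⁻¹ ≡ 31 (mod 41), so λ ≡ 24·31 ≡ 6.
  x = λ² - 20 - 20 = 36 - 40 ≡ 37; y = λ·(20 - 37) - 2 ≡ 19. → (37, 19)
add P: (37, 19) + (20, 2). λ = (2 - 19)/(20 - 37) ≡ 24/24 mod 41. 24⁻¹ ≡ 12 (mod 41), so λ ≡ 1.
  x = λ² - 37 - 20 = 1 - 57 ≡ 26; y = λ·(37 - 26) - 19 ≡ 33. → (26, 33)
double: tangent at (26, 33): λ = (3·26² + 13)/(2·33) ≡ 32/25. 25⁻¹ ≡ 23 (mod 41), so λ ≡ 32·23 ≡ 39.
  x = λ² - 26 - 26 = 1521 - 52 ≡ 34; y = λ·(26 - 34) - 33 ≡ 24. → (34, 24)

(34, 24)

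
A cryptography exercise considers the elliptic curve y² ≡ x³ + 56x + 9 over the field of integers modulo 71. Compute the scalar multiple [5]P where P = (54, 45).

(34, 45)

Double-and-add on 5 = (101)₂. Start with P = (54, 45) for the leading 1-bit.
double: tangent at (54, 45): λ = (3·54² + 56)/(2·45) ≡ 0/19. 19⁻¹ ≡ 15 (mod 71), so λ ≡ 0·15 ≡ 0.
  x = λ² - 54 - 54 = 0 - 108 ≡ 34; y = λ·(54 - 34) - 45 ≡ 26. → (34, 26)
double: tangent at (34, 26): λ = (3·34² + 56)/(2·26) ≡ 45/52. 52⁻¹ ≡ 56 (mod 71) since 52·56 = 2912 ≡ 1, so λ ≡ 45·56 ≡ 35.
  x = λ² - 34 - 34 = 1225 - 68 ≡ 21; y = λ·(34 - 21) - 26 ≡ 3. → (21, 3)
add P: (21, 3) + (54, 45). λ = (45 - 3)/(54 - 21) ≡ 42/33 mod 71. 33⁻¹ ≡ 28 (mod 71) since 33·28 = 924 ≡ 1, so λ ≡ 40.
  x = λ² - 21 - 54 = 1600 - 75 ≡ 34; y = λ·(21 - 34) - 3 ≡ 45. → (34, 45)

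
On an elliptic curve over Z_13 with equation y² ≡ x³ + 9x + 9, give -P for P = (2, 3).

-(2, 3) = (2, -3 mod 13) = (2, 10).

(2, 10)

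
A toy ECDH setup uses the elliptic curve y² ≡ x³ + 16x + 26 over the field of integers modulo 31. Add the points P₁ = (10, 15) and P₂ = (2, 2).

(10, 15) + (2, 2). λ = (2 - 15)/(2 - 10) ≡ 18/23 mod 31. 23⁻¹ ≡ 27 (mod 31) since 23·27 = 621 ≡ 1, so λ ≡ 21.
  x = λ² - 10 - 2 = 441 - 12 ≡ 26; y = λ·(10 - 26) - 15 ≡ 21. → (26, 21)

(26, 21)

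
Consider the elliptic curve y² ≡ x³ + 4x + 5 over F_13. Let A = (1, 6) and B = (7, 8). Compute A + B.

(1, 6) + (7, 8). λ = (8 - 6)/(7 - 1) ≡ 2/6 mod 13. 6⁻¹ ≡ 11 (mod 13), so λ ≡ 9.
  x = λ² - 1 - 7 = 81 - 8 ≡ 8; y = λ·(1 - 8) - 6 ≡ 9. → (8, 9)

(8, 9)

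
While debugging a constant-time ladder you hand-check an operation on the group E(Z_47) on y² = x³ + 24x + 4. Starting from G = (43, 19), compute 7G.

Double-and-add on 7 = (111)₂. Start with G = (43, 19) for the leading 1-bit.
double: tangent at (43, 19): λ = (3·43² + 24)/(2·19) ≡ 25/38. 38⁻¹ ≡ 26 (mod 47) since 38·26 = 988 ≡ 1, so λ ≡ 25·26 ≡ 39.
  x = λ² - 43 - 43 = 1521 - 86 ≡ 25; y = λ·(43 - 25) - 19 ≡ 25. → (25, 25)
add G: (25, 25) + (43, 19). λ = (19 - 25)/(43 - 25) ≡ 41/18 mod 47. 18⁻¹ ≡ 34 (mod 47) since 18·34 = 612 ≡ 1, so λ ≡ 31.
  x = λ² - 25 - 43 = 961 - 68 ≡ 0; y = λ·(25 - 0) - 25 ≡ 45. → (0, 45)
double: tangent at (0, 45): λ = (3·0² + 24)/(2·45) ≡ 24/43. 43⁻¹ ≡ 35 (mod 47), so λ ≡ 24·35 ≡ 41.
  x = λ² - 0 - 0 = 1681 - 0 ≡ 36; y = λ·(0 - 36) - 45 ≡ 30. → (36, 30)
add G: (36, 30) + (43, 19). λ = (19 - 30)/(43 - 36) ≡ 36/7 mod 47. 7⁻¹ ≡ 27 (mod 47), so λ ≡ 32.
  x = λ² - 36 - 43 = 1024 - 79 ≡ 5; y = λ·(36 - 5) - 30 ≡ 22. → (5, 22)

(5, 22)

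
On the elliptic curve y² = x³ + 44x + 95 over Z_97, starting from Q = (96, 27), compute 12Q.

(61, 8)

Repeated addition: build up to 12Q.
2Q: tangent at (96, 27): λ = (3·96² + 44)/(2·27) ≡ 47/54. 54⁻¹ ≡ 9 (mod 97), so λ ≡ 47·9 ≡ 35.
  x = λ² - 96 - 96 = 1225 - 192 ≡ 63; y = λ·(96 - 63) - 27 ≡ 61. → (63, 61)
3Q: (63, 61) + (96, 27). λ = (27 - 61)/(96 - 63) ≡ 63/33 mod 97. 33⁻¹ ≡ 50 (mod 97) since 33·50 = 1650 ≡ 1, so λ ≡ 46.
  x = λ² - 63 - 96 = 2116 - 159 ≡ 17; y = λ·(63 - 17) - 61 ≡ 18. → (17, 18)
4Q: (17, 18) + (96, 27). λ = (27 - 18)/(96 - 17) ≡ 9/79 mod 97. 79⁻¹ ≡ 70 (mod 97), so λ ≡ 48.
  x = λ² - 17 - 96 = 2304 - 113 ≡ 57; y = λ·(17 - 57) - 18 ≡ 2. → (57, 2)
5Q: (57, 2) + (96, 27). λ = (27 - 2)/(96 - 57) ≡ 25/39 mod 97. 39⁻¹ ≡ 5 (mod 97), so λ ≡ 28.
  x = λ² - 57 - 96 = 784 - 153 ≡ 49; y = λ·(57 - 49) - 2 ≡ 28. → (49, 28)
6Q: (49, 28) + (96, 27). λ = (27 - 28)/(96 - 49) ≡ 96/47 mod 97. 47⁻¹ ≡ 64 (mod 97) since 47·64 = 3008 ≡ 1, so λ ≡ 33.
  x = λ² - 49 - 96 = 1089 - 145 ≡ 71; y = λ·(49 - 71) - 28 ≡ 22. → (71, 22)
7Q: (71, 22) + (96, 27). λ = (27 - 22)/(96 - 71) ≡ 5/25 mod 97. 25⁻¹ ≡ 66 (mod 97), so λ ≡ 39.
  x = λ² - 71 - 96 = 1521 - 167 ≡ 93; y = λ·(71 - 93) - 22 ≡ 90. → (93, 90)
8Q: (93, 90) + (96, 27). λ = (27 - 90)/(96 - 93) ≡ 34/3 mod 97. 3⁻¹ ≡ 65 (mod 97) since 3·65 = 195 ≡ 1, so λ ≡ 76.
  x = λ² - 93 - 96 = 5776 - 189 ≡ 58; y = λ·(93 - 58) - 90 ≡ 48. → (58, 48)
9Q: (58, 48) + (96, 27). λ = (27 - 48)/(96 - 58) ≡ 76/38 mod 97. 38⁻¹ ≡ 23 (mod 97) since 38·23 = 874 ≡ 1, so λ ≡ 2.
  x = λ² - 58 - 96 = 4 - 154 ≡ 44; y = λ·(58 - 44) - 48 ≡ 77. → (44, 77)
10Q: (44, 77) + (96, 27). λ = (27 - 77)/(96 - 44) ≡ 47/52 mod 97. 52⁻¹ ≡ 28 (mod 97), so λ ≡ 55.
  x = λ² - 44 - 96 = 3025 - 140 ≡ 72; y = λ·(44 - 72) - 77 ≡ 32. → (72, 32)
11Q: (72, 32) + (96, 27). λ = (27 - 32)/(96 - 72) ≡ 92/24 mod 97. 24⁻¹ ≡ 93 (mod 97) since 24·93 = 2232 ≡ 1, so λ ≡ 20.
  x = λ² - 72 - 96 = 400 - 168 ≡ 38; y = λ·(72 - 38) - 32 ≡ 66. → (38, 66)
12Q: (38, 66) + (96, 27). λ = (27 - 66)/(96 - 38) ≡ 58/58 mod 97. 58⁻¹ ≡ 92 (mod 97) since 58·92 = 5336 ≡ 1, so λ ≡ 1.
  x = λ² - 38 - 96 = 1 - 134 ≡ 61; y = λ·(38 - 61) - 66 ≡ 8. → (61, 8)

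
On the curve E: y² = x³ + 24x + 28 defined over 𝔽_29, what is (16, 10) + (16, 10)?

tangent at (16, 10): λ = (3·16² + 24)/(2·10) ≡ 9/20. 20⁻¹ ≡ 16 (mod 29), so λ ≡ 9·16 ≡ 28.
  x = λ² - 16 - 16 = 784 - 32 ≡ 27; y = λ·(16 - 27) - 10 ≡ 1. → (27, 1)

(27, 1)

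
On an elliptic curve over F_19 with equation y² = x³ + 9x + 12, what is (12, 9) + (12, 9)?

(11, 6)

tangent at (12, 9): λ = (3·12² + 9)/(2·9) ≡ 4/18. 18⁻¹ ≡ 18 (mod 19), so λ ≡ 4·18 ≡ 15.
  x = λ² - 12 - 12 = 225 - 24 ≡ 11; y = λ·(12 - 11) - 9 ≡ 6. → (11, 6)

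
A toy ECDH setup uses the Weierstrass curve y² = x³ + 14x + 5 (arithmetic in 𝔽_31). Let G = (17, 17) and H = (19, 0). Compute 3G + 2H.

First 3G:
Repeated addition: build up to 3G.
2G: tangent at (17, 17): λ = (3·17² + 14)/(2·17) ≡ 13/3. 3⁻¹ ≡ 21 (mod 31), so λ ≡ 13·21 ≡ 25.
  x = λ² - 17 - 17 = 625 - 34 ≡ 2; y = λ·(17 - 2) - 17 ≡ 17. → (2, 17)
3G: (2, 17) + (17, 17). λ = (17 - 17)/(17 - 2) ≡ 0/15 mod 31. 15⁻¹ ≡ 29 (mod 31) since 15·29 = 435 ≡ 1, so λ ≡ 0.
  x = λ² - 2 - 17 = 0 - 19 ≡ 12; y = λ·(2 - 12) - 17 ≡ 14. → (12, 14)
3G = (12, 14).
Next 2H:
Repeated addition: build up to 2H.
2H: (19, 0) + (19, 0): same x and y₁ ≡ -y₂, so the sum is O.
2H = O.
Finally 3G + 2H:
(12, 14) + O = (12, 14) (identity).

(12, 14)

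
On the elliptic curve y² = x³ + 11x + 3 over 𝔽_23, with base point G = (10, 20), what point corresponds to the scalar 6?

Repeated addition: build up to 6G.
2G: tangent at (10, 20): λ = (3·10² + 11)/(2·20) ≡ 12/17. 17⁻¹ ≡ 19 (mod 23) since 17·19 = 323 ≡ 1, so λ ≡ 12·19 ≡ 21.
  x = λ² - 10 - 10 = 441 - 20 ≡ 7; y = λ·(10 - 7) - 20 ≡ 20. → (7, 20)
3G: (7, 20) + (10, 20). λ = (20 - 20)/(10 - 7) ≡ 0/3 mod 23. 3⁻¹ ≡ 8 (mod 23) since 3·8 = 24 ≡ 1, so λ ≡ 0.
  x = λ² - 7 - 10 = 0 - 17 ≡ 6; y = λ·(7 - 6) - 20 ≡ 3. → (6, 3)
4G: (6, 3) + (10, 20). λ = (20 - 3)/(10 - 6) ≡ 17/4 mod 23. 4⁻¹ ≡ 6 (mod 23) since 4·6 = 24 ≡ 1, so λ ≡ 10.
  x = λ² - 6 - 10 = 100 - 16 ≡ 15; y = λ·(6 - 15) - 3 ≡ 22. → (15, 22)
5G: (15, 22) + (10, 20). λ = (20 - 22)/(10 - 15) ≡ 21/18 mod 23. 18⁻¹ ≡ 9 (mod 23) since 18·9 = 162 ≡ 1, so λ ≡ 5.
  x = λ² - 15 - 10 = 25 - 25 ≡ 0; y = λ·(15 - 0) - 22 ≡ 7. → (0, 7)
6G: (0, 7) + (10, 20). λ = (20 - 7)/(10 - 0) ≡ 13/10 mod 23. 10⁻¹ ≡ 7 (mod 23), so λ ≡ 22.
  x = λ² - 0 - 10 = 484 - 10 ≡ 14; y = λ·(0 - 14) - 7 ≡ 7. → (14, 7)

(14, 7)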